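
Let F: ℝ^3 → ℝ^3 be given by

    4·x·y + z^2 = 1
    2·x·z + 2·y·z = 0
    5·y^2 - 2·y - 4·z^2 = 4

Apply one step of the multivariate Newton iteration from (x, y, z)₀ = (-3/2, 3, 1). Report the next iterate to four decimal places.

(-0.5355, 1.6757, 0.2399)

At (-3/2, 3, 1): F = (-18.0000, 3.0000, 31.0000).
Jacobian J = [[4·y, 4·x, 2·z], [2·z, 2·z, 2·x + 2·y], [0, 10·y - 2, -8·z]].
At the point, J = [[12.0000, -6.0000, 2.0000], [2.0000, 2.0000, 3.0000], [0.0000, 28.0000, -8.0000]] (det J = -1184.0000).
Solving J·Δ = −F gives Δ = (0.9645, -1.3243, -0.7601).
Then the next iterate is (x, y, z)₁ = (-0.5355, 1.6757, 0.2399).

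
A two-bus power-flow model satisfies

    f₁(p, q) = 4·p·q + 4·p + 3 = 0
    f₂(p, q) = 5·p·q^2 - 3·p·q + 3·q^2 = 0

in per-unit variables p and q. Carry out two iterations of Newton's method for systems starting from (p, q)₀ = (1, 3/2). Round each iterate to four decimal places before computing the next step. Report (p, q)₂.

At (1, 3/2): F = (13.0000, 13.5000).
Jacobian J = [[4·q + 4, 4·p], [5·q^2 - 3·q, 10·p·q - 3·p + 6·q]].
At the point, J = [[10.0000, 4.0000], [6.7500, 21.0000]] (det J = 183.0000).
Solving J·Δ = −F gives Δ = (-1.1967, -0.2582).
Then the next iterate is (p, q)₁ = (-0.1967, 1.2418).
Round to (-0.1967, 1.2418) and repeat: F = (1.236152, 3.842365), J = [[8.9672, -0.7868], [3.984936, 5.598279]].
Δ = (-0.1864, -0.5536), so (p, q)₂ = (-0.3831, 0.6882).

(-0.3831, 0.6882)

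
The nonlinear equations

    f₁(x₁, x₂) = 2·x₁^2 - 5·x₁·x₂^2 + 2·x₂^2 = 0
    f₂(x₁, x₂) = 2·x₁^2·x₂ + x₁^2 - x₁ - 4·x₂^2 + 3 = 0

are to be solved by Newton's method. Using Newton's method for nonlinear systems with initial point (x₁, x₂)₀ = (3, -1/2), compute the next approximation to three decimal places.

At (3, -1/2): F = (14.750, -1.000).
Jacobian J = [[4·x₁ - 5·x₂^2, -10·x₁·x₂ + 4·x₂], [4·x₁·x₂ + 2·x₁ - 1, 2·x₁^2 - 8·x₂]].
At the point, J = [[10.750, 13.000], [-1.000, 22.000]] (det J = 249.500).
Solving J·Δ = −F gives Δ = (-1.353, -0.016).
Then the next iterate is (x₁, x₂)₁ = (1.647, -0.516).

(1.647, -0.516)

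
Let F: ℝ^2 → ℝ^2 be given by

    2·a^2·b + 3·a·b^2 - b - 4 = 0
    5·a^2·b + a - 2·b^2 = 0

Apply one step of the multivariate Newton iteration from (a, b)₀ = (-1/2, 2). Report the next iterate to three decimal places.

At (-1/2, 2): F = (-11.000, -6.000).
Jacobian J = [[4·a·b + 3·b^2, 2·a^2 + 6·a·b - 1], [10·a·b + 1, 5·a^2 - 4·b]].
At the point, J = [[8.000, -6.500], [-9.000, -6.750]] (det J = -112.500).
Solving J·Δ = −F gives Δ = (0.313, -1.307).
Then the next iterate is (a, b)₁ = (-0.187, 0.693).

(-0.187, 0.693)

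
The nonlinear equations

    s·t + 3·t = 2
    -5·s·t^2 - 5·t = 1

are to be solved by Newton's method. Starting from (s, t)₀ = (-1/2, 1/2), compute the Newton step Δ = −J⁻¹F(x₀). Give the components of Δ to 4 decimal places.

At (-1/2, 1/2): F = (-0.7500, -2.8750).
Jacobian J = [[t, s + 3], [-5·t^2, -10·s·t - 5]].
At the point, J = [[0.5000, 2.5000], [-1.2500, -2.5000]] (det J = 1.8750).
Solving J·Δ = −F gives Δ = (-4.8333, 1.2667).

(-4.8333, 1.2667)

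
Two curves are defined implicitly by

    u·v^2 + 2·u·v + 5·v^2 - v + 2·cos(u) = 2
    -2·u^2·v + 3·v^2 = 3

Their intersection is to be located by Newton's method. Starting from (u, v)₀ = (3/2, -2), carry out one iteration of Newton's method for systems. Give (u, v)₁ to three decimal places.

(1.189, -1.135)

At (3/2, -2): F = (20.14147, 18.000).
Jacobian J = [[v^2 + 2·v - 2·sin(u), 2·u·v + 2·u + 10·v - 1], [-4·u·v, -2·u^2 + 6·v]].
At the point, J = [[-1.99499, -24.000], [12.000, -16.500]] (det J = 320.91733).
Solving J·Δ = −F gives Δ = (-0.311, 0.865).
Then the next iterate is (u, v)₁ = (1.189, -1.135).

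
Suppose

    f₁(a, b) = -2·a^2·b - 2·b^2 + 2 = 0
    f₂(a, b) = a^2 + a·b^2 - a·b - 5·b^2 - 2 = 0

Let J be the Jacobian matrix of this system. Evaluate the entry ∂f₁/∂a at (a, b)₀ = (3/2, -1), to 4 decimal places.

∂f₁/∂a = -4·a·b.
At (3/2, -1) this is 6.0000.

6.0000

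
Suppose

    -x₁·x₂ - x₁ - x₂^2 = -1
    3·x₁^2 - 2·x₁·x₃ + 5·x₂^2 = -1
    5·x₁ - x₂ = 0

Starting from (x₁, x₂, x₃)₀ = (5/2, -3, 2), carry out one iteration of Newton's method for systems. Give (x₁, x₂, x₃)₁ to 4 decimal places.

(-0.1282, -0.6410, -6.9859)

At (5/2, -3, 2): F = (-3.0000, 54.7500, 15.5000).
Jacobian J = [[-x₂ - 1, -x₁ - 2·x₂, 0], [6·x₁ - 2·x₃, 10·x₂, -2·x₁], [5, -1, 0]].
At the point, J = [[2.0000, 3.5000, 0.0000], [11.0000, -30.0000, -5.0000], [5.0000, -1.0000, 0.0000]] (det J = -97.5000).
Solving J·Δ = −F gives Δ = (-2.6282, 2.3590, -8.9859).
Then the next iterate is (x₁, x₂, x₃)₁ = (-0.1282, -0.6410, -6.9859).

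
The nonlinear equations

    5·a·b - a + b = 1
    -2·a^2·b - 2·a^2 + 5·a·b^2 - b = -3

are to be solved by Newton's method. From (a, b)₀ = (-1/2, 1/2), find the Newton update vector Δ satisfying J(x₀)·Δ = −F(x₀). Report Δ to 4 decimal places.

(-17.8333, -18.6667)

At (-1/2, 1/2): F = (-1.2500, 1.1250).
Jacobian J = [[5·b - 1, 5·a + 1], [-4·a·b - 4·a + 5·b^2, -2·a^2 + 10·a·b - 1]].
At the point, J = [[1.5000, -1.5000], [4.2500, -4.0000]] (det J = 0.3750).
Solving J·Δ = −F gives Δ = (-17.8333, -18.6667).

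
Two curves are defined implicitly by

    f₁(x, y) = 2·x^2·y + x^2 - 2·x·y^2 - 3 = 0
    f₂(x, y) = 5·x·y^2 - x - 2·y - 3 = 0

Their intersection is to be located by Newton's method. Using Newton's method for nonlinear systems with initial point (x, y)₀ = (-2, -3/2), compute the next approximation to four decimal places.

At (-2, -3/2): F = (-2.0000, -20.5000).
Jacobian J = [[4·x·y + 2·x - 2·y^2, 2·x^2 - 4·x·y], [5·y^2 - 1, 10·x·y - 2]].
At the point, J = [[3.5000, -4.0000], [10.2500, 28.0000]] (det J = 139.0000).
Solving J·Δ = −F gives Δ = (0.9928, 0.3687).
Then the next iterate is (x, y)₁ = (-1.0072, -1.1313).

(-1.0072, -1.1313)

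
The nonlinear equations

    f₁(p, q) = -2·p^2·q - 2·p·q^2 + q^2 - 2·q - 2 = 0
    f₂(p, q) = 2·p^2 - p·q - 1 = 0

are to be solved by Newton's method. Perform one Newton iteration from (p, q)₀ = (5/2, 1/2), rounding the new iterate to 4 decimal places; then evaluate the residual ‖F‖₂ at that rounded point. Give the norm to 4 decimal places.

At (5/2, 1/2): F = (-10.2500, 10.2500).
Jacobian J = [[-4·p·q - 2·q^2, -2·p^2 - 4·p·q + 2·q - 2], [4·p - q, -p]].
At the point, J = [[-5.5000, -18.5000], [9.5000, -2.5000]] (det J = 189.5000).
Solving J·Δ = −F gives Δ = (-1.1359, -0.2164).
Then the next iterate is (p, q)₁ = (1.3641, 0.2836).
Re-evaluating at (1.3641, 0.2836): F = (-3.761625, 2.334679), so ‖F‖₂ = 4.4273.

4.4273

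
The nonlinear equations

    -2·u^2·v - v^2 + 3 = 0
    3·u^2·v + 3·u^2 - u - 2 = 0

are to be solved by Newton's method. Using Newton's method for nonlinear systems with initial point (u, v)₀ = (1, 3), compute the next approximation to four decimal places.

(0.7568, 1.8649)

At (1, 3): F = (-12.0000, 9.0000).
Jacobian J = [[-4·u·v, -2·u^2 - 2·v], [6·u·v + 6·u - 1, 3·u^2]].
At the point, J = [[-12.0000, -8.0000], [23.0000, 3.0000]] (det J = 148.0000).
Solving J·Δ = −F gives Δ = (-0.2432, -1.1351).
Then the next iterate is (u, v)₁ = (0.7568, 1.8649).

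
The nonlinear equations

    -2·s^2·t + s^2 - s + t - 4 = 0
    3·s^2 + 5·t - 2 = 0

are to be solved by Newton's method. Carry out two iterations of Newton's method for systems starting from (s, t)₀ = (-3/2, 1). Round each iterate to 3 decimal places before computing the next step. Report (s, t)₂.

(-2.291, -1.388)

At (-3/2, 1): F = (-3.750, 9.750).
Jacobian J = [[-4·s·t + 2·s - 1, -2·s^2 + 1], [6·s, 5]].
At the point, J = [[2.000, -3.500], [-9.000, 5.000]] (det J = -21.500).
Solving J·Δ = −F gives Δ = (0.715, -0.663).
Then the next iterate is (s, t)₁ = (-0.785, 0.337).
Round to (-0.785, 0.337) and repeat: F = (-2.67711, 1.53368), J = [[-1.51182, -0.23245], [-4.710, 5.000]].
Δ = (-1.506, -1.725), so (s, t)₂ = (-2.291, -1.388).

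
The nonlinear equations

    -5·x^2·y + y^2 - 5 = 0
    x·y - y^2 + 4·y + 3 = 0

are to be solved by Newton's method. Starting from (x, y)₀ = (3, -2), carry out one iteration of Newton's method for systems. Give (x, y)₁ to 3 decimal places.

At (3, -2): F = (89.000, -15.000).
Jacobian J = [[-10·x·y, -5·x^2 + 2·y], [y, x - 2·y + 4]].
At the point, J = [[60.000, -49.000], [-2.000, 11.000]] (det J = 562.000).
Solving J·Δ = −F gives Δ = (-0.434, 1.285).
Then the next iterate is (x, y)₁ = (2.566, -0.715).

(2.566, -0.715)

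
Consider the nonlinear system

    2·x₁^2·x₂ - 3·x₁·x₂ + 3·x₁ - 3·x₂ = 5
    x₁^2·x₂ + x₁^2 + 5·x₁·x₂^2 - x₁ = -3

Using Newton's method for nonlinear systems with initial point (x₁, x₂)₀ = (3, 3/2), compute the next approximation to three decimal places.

(2.507, 0.689)

At (3, 3/2): F = (13.000, 56.250).
Jacobian J = [[4·x₁·x₂ - 3·x₂ + 3, 2·x₁^2 - 3·x₁ - 3], [2·x₁·x₂ + 2·x₁ + 5·x₂^2 - 1, x₁^2 + 10·x₁·x₂]].
At the point, J = [[16.500, 6.000], [25.250, 54.000]] (det J = 739.500).
Solving J·Δ = −F gives Δ = (-0.493, -0.811).
Then the next iterate is (x₁, x₂)₁ = (2.507, 0.689).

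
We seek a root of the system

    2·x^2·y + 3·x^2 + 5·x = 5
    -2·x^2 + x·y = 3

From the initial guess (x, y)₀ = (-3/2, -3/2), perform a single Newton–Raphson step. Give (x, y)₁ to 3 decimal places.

At (-3/2, -3/2): F = (-12.500, -5.250).
Jacobian J = [[4·x·y + 6·x + 5, 2·x^2], [-4·x + y, x]].
At the point, J = [[5.000, 4.500], [4.500, -1.500]] (det J = -27.750).
Solving J·Δ = −F gives Δ = (1.527, 1.081).
Then the next iterate is (x, y)₁ = (0.027, -0.419).

(0.027, -0.419)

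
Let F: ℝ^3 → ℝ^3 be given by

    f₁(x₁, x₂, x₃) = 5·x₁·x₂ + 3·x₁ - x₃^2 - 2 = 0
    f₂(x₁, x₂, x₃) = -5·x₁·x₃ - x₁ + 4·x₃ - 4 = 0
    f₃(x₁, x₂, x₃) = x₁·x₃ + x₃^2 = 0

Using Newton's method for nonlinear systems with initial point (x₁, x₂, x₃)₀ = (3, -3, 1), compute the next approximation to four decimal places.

At (3, -3, 1): F = (-39.0000, -18.0000, 4.0000).
Jacobian J = [[5·x₂ + 3, 5·x₁, -2·x₃], [-5·x₃ - 1, 0, -5·x₁ + 4], [x₃, 0, x₁ + 2·x₃]].
At the point, J = [[-12.0000, 15.0000, -2.0000], [-6.0000, 0.0000, -11.0000], [1.0000, 0.0000, 5.0000]] (det J = 285.0000).
Solving J·Δ = −F gives Δ = (-2.4211, 0.6211, -0.3158).
Then the next iterate is (x₁, x₂, x₃)₁ = (0.5789, -2.3789, 0.6842).

(0.5789, -2.3789, 0.6842)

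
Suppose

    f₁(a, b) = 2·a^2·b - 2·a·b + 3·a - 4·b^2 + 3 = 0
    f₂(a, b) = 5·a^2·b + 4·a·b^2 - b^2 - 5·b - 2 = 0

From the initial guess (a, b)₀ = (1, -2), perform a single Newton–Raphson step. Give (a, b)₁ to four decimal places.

At (1, -2): F = (-10.0000, 10.0000).
Jacobian J = [[4·a·b - 2·b + 3, 2·a^2 - 2·a - 8·b], [10·a·b + 4·b^2, 5·a^2 + 8·a·b - 2·b - 5]].
At the point, J = [[-1.0000, 16.0000], [-4.0000, -12.0000]] (det J = 76.0000).
Solving J·Δ = −F gives Δ = (0.5263, 0.6579).
Then the next iterate is (a, b)₁ = (1.5263, -1.3421).

(1.5263, -1.3421)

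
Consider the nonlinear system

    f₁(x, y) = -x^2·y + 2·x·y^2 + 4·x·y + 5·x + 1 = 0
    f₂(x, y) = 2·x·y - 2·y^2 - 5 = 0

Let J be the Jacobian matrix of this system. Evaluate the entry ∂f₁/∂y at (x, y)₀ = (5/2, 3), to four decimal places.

33.7500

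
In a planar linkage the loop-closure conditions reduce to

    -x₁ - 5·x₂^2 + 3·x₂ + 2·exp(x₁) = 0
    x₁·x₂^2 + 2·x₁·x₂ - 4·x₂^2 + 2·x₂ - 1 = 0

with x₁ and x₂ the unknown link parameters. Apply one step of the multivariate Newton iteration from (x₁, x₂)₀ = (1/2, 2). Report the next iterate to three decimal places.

(0.769, 1.377)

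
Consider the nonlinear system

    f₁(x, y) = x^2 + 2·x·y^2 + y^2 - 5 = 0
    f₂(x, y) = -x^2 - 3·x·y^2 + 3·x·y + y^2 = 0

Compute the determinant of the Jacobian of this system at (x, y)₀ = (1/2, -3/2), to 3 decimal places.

-57.000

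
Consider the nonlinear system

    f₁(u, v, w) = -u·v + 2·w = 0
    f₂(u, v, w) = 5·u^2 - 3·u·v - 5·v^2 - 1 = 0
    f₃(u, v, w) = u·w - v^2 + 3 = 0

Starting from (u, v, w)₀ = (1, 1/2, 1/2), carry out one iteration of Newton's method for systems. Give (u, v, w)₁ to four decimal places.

At (1, 1/2, 1/2): F = (0.5000, 1.2500, 3.2500).
Jacobian J = [[-v, -u, 2], [10·u - 3·v, -3·u - 10·v, 0], [w, -2·v, u]].
At the point, J = [[-0.5000, -1.0000, 2.0000], [8.5000, -8.0000, 0.0000], [0.5000, -1.0000, 1.0000]] (det J = 3.5000).
Solving J·Δ = −F gives Δ = (-13.3571, -14.0357, -10.6071).
Then the next iterate is (u, v, w)₁ = (-12.3571, -13.5357, -10.1071).

(-12.3571, -13.5357, -10.1071)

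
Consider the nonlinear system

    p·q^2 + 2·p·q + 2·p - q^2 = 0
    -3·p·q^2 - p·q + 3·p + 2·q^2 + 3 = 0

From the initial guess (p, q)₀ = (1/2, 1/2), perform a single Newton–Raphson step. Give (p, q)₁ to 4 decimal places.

At (1/2, 1/2): F = (1.3750, 4.3750).
Jacobian J = [[q^2 + 2·q + 2, 2·p·q + 2·p - 2·q], [-3·q^2 - q + 3, -6·p·q - p + 4·q]].
At the point, J = [[3.2500, 0.5000], [1.7500, 0.0000]] (det J = -0.8750).
Solving J·Δ = −F gives Δ = (-2.5000, 13.5000).
Then the next iterate is (p, q)₁ = (-2.0000, 14.0000).

(-2.0000, 14.0000)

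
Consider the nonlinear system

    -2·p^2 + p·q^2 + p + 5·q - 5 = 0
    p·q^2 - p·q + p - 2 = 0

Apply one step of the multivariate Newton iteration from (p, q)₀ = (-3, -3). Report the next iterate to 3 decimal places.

At (-3, -3): F = (-68.000, -41.000).
Jacobian J = [[-4·p + q^2 + 1, 2·p·q + 5], [q^2 - q + 1, 2·p·q - p]].
At the point, J = [[22.000, 23.000], [13.000, 21.000]] (det J = 163.000).
Solving J·Δ = −F gives Δ = (2.975, 0.110).
Then the next iterate is (p, q)₁ = (-0.025, -2.890).

(-0.025, -2.890)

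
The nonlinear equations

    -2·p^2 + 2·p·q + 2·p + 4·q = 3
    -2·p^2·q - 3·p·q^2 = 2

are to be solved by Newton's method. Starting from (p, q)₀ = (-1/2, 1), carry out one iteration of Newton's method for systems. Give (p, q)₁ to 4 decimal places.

(-0.4583, 1.4167)

At (-1/2, 1): F = (-1.5000, -1.0000).
Jacobian J = [[-4·p + 2·q + 2, 2·p + 4], [-4·p·q - 3·q^2, -2·p^2 - 6·p·q]].
At the point, J = [[6.0000, 3.0000], [-1.0000, 2.5000]] (det J = 18.0000).
Solving J·Δ = −F gives Δ = (0.0417, 0.4167).
Then the next iterate is (p, q)₁ = (-0.4583, 1.4167).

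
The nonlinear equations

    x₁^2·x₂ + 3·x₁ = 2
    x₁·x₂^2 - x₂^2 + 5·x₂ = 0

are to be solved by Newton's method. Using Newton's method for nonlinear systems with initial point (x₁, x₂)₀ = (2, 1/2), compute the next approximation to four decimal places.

(1.1379, 0.0776)

At (2, 1/2): F = (6.0000, 2.7500).
Jacobian J = [[2·x₁·x₂ + 3, x₁^2], [x₂^2, 2·x₁·x₂ - 2·x₂ + 5]].
At the point, J = [[5.0000, 4.0000], [0.2500, 6.0000]] (det J = 29.0000).
Solving J·Δ = −F gives Δ = (-0.8621, -0.4224).
Then the next iterate is (x₁, x₂)₁ = (1.1379, 0.0776).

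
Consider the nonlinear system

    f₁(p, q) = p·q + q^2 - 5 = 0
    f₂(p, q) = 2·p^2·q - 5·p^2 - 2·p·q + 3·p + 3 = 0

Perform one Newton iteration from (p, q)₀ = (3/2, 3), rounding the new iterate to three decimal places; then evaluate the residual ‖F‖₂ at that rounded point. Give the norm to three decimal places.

3.333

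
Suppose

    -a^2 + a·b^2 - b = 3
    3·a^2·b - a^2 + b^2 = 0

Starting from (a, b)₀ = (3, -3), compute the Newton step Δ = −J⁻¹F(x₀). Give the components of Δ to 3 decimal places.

At (3, -3): F = (18.000, -81.000).
Jacobian J = [[-2·a + b^2, 2·a·b - 1], [6·a·b - 2·a, 3·a^2 + 2·b]].
At the point, J = [[3.000, -19.000], [-60.000, 21.000]] (det J = -1077.000).
Solving J·Δ = −F gives Δ = (-1.078, 0.777).

(-1.078, 0.777)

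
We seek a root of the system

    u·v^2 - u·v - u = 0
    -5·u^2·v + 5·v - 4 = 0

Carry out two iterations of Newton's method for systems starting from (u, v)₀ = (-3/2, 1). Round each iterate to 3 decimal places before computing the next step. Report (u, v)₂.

(-0.743, 1.672)

At (-3/2, 1): F = (1.500, -10.250).
Jacobian J = [[v^2 - v - 1, 2·u·v - u], [-10·u·v, -5·u^2 + 5]].
At the point, J = [[-1.000, -1.500], [15.000, -6.250]] (det J = 28.750).
Solving J·Δ = −F gives Δ = (0.861, 0.426).
Then the next iterate is (u, v)₁ = (-0.639, 1.426).
Round to (-0.639, 1.426) and repeat: F = (0.25082, 0.21867), J = [[-0.39252, -1.18343], [9.11214, 2.95839]].
Δ = (-0.104, 0.246), so (u, v)₂ = (-0.743, 1.672).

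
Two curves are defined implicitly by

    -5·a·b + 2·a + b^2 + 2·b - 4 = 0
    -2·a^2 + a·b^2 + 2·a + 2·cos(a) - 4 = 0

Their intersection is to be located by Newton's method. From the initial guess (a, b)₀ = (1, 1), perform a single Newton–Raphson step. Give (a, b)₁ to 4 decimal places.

(-0.1424, 0.4272)

At (1, 1): F = (-4.0000, -1.919395).
Jacobian J = [[-5·b + 2, -5·a + 2·b + 2], [-4·a + b^2 - 2·sin(a) + 2, 2·a·b]].
At the point, J = [[-3.0000, -1.0000], [-2.682942, 2.0000]] (det J = -8.682942).
Solving J·Δ = −F gives Δ = (-1.1424, -0.5728).
Then the next iterate is (a, b)₁ = (-0.1424, 0.4272).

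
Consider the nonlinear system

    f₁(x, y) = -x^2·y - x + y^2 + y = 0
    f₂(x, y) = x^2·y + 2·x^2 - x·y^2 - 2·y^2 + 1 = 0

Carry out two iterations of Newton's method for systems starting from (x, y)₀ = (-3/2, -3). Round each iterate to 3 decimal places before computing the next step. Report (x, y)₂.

(-0.657, -1.002)

At (-3/2, -3): F = (14.250, -5.750).
Jacobian J = [[-2·x·y - 1, -x^2 + 2·y + 1], [2·x·y + 4·x - y^2, x^2 - 2·x·y - 4·y]].
At the point, J = [[-10.000, -7.250], [-6.000, 5.250]] (det J = -96.000).
Solving J·Δ = −F gives Δ = (0.345, 1.490).
Then the next iterate is (x, y)₁ = (-1.155, -1.510).
Round to (-1.155, -1.510) and repeat: F = (3.93948, -0.27301), J = [[-4.48810, -3.35403], [-3.412, 3.88592]].
Δ = (0.498, 0.508), so (x, y)₂ = (-0.657, -1.002).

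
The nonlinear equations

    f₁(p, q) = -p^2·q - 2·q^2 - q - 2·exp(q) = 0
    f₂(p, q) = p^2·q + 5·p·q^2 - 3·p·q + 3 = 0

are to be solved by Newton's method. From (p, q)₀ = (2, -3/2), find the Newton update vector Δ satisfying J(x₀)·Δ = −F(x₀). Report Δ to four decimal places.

(-0.4939, 0.7401)

At (2, -3/2): F = (2.553740, 28.5000).
Jacobian J = [[-2·p·q, -p^2 - 4·q - 2·exp(q) - 1], [2·p·q + 5·q^2 - 3·q, p^2 + 10·p·q - 3·p]].
At the point, J = [[6.0000, 0.553740], [9.7500, -32.0000]] (det J = -197.398962).
Solving J·Δ = −F gives Δ = (-0.4939, 0.7401).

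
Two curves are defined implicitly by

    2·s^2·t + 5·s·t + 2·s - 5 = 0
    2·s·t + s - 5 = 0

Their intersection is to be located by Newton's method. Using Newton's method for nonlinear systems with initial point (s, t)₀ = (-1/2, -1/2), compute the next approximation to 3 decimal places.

(-10.500, -5.500)

At (-1/2, -1/2): F = (-5.000, -5.000).
Jacobian J = [[4·s·t + 5·t + 2, 2·s^2 + 5·s], [2·t + 1, 2·s]].
At the point, J = [[0.500, -2.000], [0.000, -1.000]] (det J = -0.500).
Solving J·Δ = −F gives Δ = (-10.000, -5.000).
Then the next iterate is (s, t)₁ = (-10.500, -5.500).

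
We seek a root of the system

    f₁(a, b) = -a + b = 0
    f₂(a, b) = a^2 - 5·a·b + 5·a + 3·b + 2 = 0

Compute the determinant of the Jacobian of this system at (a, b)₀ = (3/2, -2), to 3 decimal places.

J = [[-1, 1], [2·a - 5·b + 5, -5·a + 3]].
At the point, J = [[-1.000, 1.000], [18.000, -4.500]].
det J = -13.500.

-13.500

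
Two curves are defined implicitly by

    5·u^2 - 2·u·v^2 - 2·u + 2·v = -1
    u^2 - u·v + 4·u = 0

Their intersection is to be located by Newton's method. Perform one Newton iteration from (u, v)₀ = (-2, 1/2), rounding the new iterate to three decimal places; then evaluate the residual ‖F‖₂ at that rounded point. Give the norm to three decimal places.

10.220

At (-2, 1/2): F = (27.000, -3.000).
Jacobian J = [[10·u - 2·v^2 - 2, -4·u·v + 2], [2·u - v + 4, -u]].
At the point, J = [[-22.500, 6.000], [-0.500, 2.000]] (det J = -42.000).
Solving J·Δ = −F gives Δ = (1.714, 1.929).
Then the next iterate is (u, v)₁ = (-0.286, 2.429).
Re-evaluating at (-0.286, 2.429): F = (10.21380, -0.36751), so ‖F‖₂ = 10.220.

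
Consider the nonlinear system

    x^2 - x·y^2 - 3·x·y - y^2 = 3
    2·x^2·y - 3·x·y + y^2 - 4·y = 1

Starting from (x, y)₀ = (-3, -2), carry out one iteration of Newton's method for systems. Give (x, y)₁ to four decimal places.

(-3.3113, 0.7547)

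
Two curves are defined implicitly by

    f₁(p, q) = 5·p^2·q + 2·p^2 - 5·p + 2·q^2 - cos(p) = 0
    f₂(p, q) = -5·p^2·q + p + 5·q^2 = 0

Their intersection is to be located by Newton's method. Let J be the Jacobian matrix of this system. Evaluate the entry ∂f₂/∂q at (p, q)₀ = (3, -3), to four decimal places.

-75.0000

∂f₂/∂q = -5·p^2 + 10·q.
At (3, -3) this is -75.0000.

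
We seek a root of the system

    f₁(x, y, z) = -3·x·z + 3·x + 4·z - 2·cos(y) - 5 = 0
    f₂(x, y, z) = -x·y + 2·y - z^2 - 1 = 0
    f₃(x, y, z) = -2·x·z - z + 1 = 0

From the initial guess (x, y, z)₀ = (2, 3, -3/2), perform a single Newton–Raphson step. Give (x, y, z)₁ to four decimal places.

(3.5417, -40.5533, 1.1250)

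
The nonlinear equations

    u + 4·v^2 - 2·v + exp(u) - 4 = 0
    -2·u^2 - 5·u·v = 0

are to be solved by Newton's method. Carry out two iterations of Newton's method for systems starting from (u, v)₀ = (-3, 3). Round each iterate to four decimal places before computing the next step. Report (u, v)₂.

At (-3, 3): F = (23.049787, 27.0000).
Jacobian J = [[exp(u) + 1, 8·v - 2], [-4·u - 5·v, -5·u]].
At the point, J = [[1.049787, 22.0000], [-3.0000, 15.0000]] (det J = 81.746806).
Solving J·Δ = −F gives Δ = (3.0369, -1.1926).
Then the next iterate is (u, v)₁ = (0.0369, 1.8074).
Round to (0.0369, 1.8074) and repeat: F = (6.526468, -0.336189), J = [[2.037589, 12.4592], [-9.1846, -0.1845]].
Δ = (-0.0262, -0.5195), so (u, v)₂ = (0.0107, 1.2879).

(0.0107, 1.2879)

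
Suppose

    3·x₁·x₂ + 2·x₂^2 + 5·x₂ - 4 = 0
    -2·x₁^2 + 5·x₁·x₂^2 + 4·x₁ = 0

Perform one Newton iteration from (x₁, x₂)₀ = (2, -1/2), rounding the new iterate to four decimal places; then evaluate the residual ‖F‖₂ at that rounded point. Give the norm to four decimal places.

At (2, -1/2): F = (-9.0000, 2.5000).
Jacobian J = [[3·x₂, 3·x₁ + 4·x₂ + 5], [-4·x₁ + 5·x₂^2 + 4, 10·x₁·x₂]].
At the point, J = [[-1.5000, 9.0000], [-2.7500, -10.0000]] (det J = 39.7500).
Solving J·Δ = −F gives Δ = (-1.6981, 0.7170).
Then the next iterate is (x₁, x₂)₁ = (0.3019, 0.2170).
Re-evaluating at (0.3019, 0.2170): F = (-2.624285, 1.096394), so ‖F‖₂ = 2.8441.

2.8441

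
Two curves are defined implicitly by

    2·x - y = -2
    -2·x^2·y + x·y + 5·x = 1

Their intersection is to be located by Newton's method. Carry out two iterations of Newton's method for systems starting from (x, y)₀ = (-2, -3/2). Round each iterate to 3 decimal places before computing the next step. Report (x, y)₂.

At (-2, -3/2): F = (-0.500, 4.000).
Jacobian J = [[2, -1], [-4·x·y + y + 5, -2·x^2 + x]].
At the point, J = [[2.000, -1.000], [-8.500, -10.000]] (det J = -28.500).
Solving J·Δ = −F gives Δ = (0.316, 0.132).
Then the next iterate is (x, y)₁ = (-1.684, -1.368).
Round to (-1.684, -1.368) and repeat: F = (0.000, 0.64261), J = [[2.000, -1.000], [-5.58285, -7.35571]].
Δ = (0.032, 0.063), so (x, y)₂ = (-1.652, -1.305).

(-1.652, -1.305)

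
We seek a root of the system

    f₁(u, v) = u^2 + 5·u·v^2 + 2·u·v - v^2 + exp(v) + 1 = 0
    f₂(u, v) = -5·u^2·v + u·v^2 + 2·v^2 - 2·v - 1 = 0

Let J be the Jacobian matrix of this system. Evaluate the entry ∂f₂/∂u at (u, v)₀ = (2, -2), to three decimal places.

44.000

∂f₂/∂u = -10·u·v + v^2.
At (2, -2) this is 44.000.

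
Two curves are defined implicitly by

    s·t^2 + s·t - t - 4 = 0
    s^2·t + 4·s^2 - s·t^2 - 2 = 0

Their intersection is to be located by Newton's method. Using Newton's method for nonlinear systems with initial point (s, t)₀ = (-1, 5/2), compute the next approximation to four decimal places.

At (-1, 5/2): F = (-15.2500, 10.7500).
Jacobian J = [[t^2 + t, 2·s·t + s - 1], [2·s·t + 8·s - t^2, s^2 - 2·s·t]].
At the point, J = [[8.7500, -7.0000], [-19.2500, 6.0000]] (det J = -82.2500).
Solving J·Δ = −F gives Δ = (-0.1976, -2.4255).
Then the next iterate is (s, t)₁ = (-1.1976, 0.0745).

(-1.1976, 0.0745)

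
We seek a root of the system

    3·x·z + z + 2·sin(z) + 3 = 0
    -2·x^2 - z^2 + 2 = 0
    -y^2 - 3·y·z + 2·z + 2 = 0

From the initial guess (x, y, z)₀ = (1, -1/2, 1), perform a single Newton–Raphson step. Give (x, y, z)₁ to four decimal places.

At (1, -1/2, 1): F = (8.682942, -1.0000, 5.2500).
Jacobian J = [[3·z, 0, 3·x + 2·cos(z) + 1], [-4·x, 0, -2·z], [0, -2·y - 3·z, -3·y + 2]].
At the point, J = [[3.0000, 0.0000, 5.080605], [-4.0000, 0.0000, -2.0000], [0.0000, -2.0000, 3.5000]] (det J = 28.644837).
Solving J·Δ = −F gives Δ = (0.8578, -1.2522, -2.2155).
Then the next iterate is (x, y, z)₁ = (1.8578, -1.7522, -1.2155).

(1.8578, -1.7522, -1.2155)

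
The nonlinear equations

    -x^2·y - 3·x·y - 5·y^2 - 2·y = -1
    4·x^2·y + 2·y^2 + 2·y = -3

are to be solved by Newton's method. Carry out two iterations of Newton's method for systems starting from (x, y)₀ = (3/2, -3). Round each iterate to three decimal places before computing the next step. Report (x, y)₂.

(0.926, -1.363)

At (3/2, -3): F = (-17.750, -12.000).
Jacobian J = [[-2·x·y - 3·y, -x^2 - 3·x - 10·y - 2], [8·x·y, 4·x^2 + 4·y + 2]].
At the point, J = [[18.000, 21.250], [-36.000, -1.000]] (det J = 747.000).
Solving J·Δ = −F gives Δ = (-0.365, 1.145).
Then the next iterate is (x, y)₁ = (1.135, -1.855).
Round to (1.135, -1.855) and repeat: F = (-3.78919, -3.38658), J = [[9.77585, 11.85678], [-16.84340, -0.26710]].
Δ = (-0.209, 0.492), so (x, y)₂ = (0.926, -1.363).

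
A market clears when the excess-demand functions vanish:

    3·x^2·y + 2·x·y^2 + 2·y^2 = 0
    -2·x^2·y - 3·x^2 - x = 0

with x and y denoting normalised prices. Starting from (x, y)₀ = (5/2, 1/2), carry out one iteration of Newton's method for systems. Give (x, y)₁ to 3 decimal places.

At (5/2, 1/2): F = (11.125, -27.500).
Jacobian J = [[6·x·y + 2·y^2, 3·x^2 + 4·x·y + 4·y], [-4·x·y - 6·x - 1, -2·x^2]].
At the point, J = [[8.000, 25.750], [-21.000, -12.500]] (det J = 440.750).
Solving J·Δ = −F gives Δ = (-1.291, -0.031).
Then the next iterate is (x, y)₁ = (1.209, 0.469).

(1.209, 0.469)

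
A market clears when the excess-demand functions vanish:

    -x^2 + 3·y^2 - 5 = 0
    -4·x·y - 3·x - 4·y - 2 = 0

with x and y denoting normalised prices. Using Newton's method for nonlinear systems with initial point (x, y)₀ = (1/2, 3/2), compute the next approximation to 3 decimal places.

At (1/2, 3/2): F = (1.500, -12.500).
Jacobian J = [[-2·x, 6·y], [-4·y - 3, -4·x - 4]].
At the point, J = [[-1.000, 9.000], [-9.000, -6.000]] (det J = 87.000).
Solving J·Δ = −F gives Δ = (-1.190, -0.299).
Then the next iterate is (x, y)₁ = (-0.690, 1.201).

(-0.690, 1.201)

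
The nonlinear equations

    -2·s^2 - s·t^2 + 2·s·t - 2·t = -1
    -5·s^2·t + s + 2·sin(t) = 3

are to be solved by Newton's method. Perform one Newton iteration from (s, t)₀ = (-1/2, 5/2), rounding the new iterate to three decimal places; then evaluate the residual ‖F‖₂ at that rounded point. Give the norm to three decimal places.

278.934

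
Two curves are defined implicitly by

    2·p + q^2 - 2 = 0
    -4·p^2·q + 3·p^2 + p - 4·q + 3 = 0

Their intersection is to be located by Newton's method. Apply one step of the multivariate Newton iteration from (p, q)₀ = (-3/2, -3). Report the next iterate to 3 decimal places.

At (-3/2, -3): F = (4.000, 47.250).
Jacobian J = [[2, 2·q], [-8·p·q + 6·p + 1, -4·p^2 - 4]].
At the point, J = [[2.000, -6.000], [-44.000, -13.000]] (det J = -290.000).
Solving J·Δ = −F gives Δ = (0.798, 0.933).
Then the next iterate is (p, q)₁ = (-0.702, -2.067).

(-0.702, -2.067)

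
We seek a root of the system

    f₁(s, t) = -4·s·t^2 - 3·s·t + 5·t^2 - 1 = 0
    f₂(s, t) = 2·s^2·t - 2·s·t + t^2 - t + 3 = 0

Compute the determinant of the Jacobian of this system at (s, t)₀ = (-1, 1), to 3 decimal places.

J = [[-4·t^2 - 3·t, -8·s·t - 3·s + 10·t], [4·s·t - 2·t, 2·s^2 - 2·s + 2·t - 1]].
At the point, J = [[-7.000, 21.000], [-6.000, 5.000]].
det J = 91.000.

91.000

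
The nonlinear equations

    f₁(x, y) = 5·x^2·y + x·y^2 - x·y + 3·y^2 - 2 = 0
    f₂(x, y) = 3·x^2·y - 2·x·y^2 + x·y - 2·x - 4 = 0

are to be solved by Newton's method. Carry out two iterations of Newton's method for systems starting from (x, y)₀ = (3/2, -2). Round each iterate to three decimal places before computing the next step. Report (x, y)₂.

At (3/2, -2): F = (-3.500, -35.500).
Jacobian J = [[10·x·y + y^2 - y, 5·x^2 + 2·x·y - x + 6·y], [6·x·y - 2·y^2 + y - 2, 3·x^2 - 4·x·y + x]].
At the point, J = [[-24.000, -8.250], [-30.000, 20.250]] (det J = -733.500).
Solving J·Δ = −F gives Δ = (-0.496, 1.018).
Then the next iterate is (x, y)₁ = (1.004, -0.982).
Round to (1.004, -0.982) and repeat: F = (-2.10228, -11.89991), J = [[-7.91296, -3.82778], [-10.82622, 7.97176]].
Δ = (-0.596, 0.683), so (x, y)₂ = (0.408, -0.299).

(0.408, -0.299)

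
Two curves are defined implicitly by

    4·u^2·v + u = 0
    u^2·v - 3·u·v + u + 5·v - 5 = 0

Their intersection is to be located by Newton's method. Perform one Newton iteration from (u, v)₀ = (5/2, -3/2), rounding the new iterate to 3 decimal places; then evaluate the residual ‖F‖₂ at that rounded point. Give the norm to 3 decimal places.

77.362

At (5/2, -3/2): F = (-35.000, -8.125).
Jacobian J = [[8·u·v + 1, 4·u^2], [2·u·v - 3·v + 1, u^2 - 3·u + 5]].
At the point, J = [[-29.000, 25.000], [-2.000, 3.750]] (det J = -58.750).
Solving J·Δ = −F gives Δ = (1.223, 2.819).
Then the next iterate is (u, v)₁ = (3.723, 1.319).
Re-evaluating at (3.723, 1.319): F = (76.85221, 8.86839), so ‖F‖₂ = 77.362.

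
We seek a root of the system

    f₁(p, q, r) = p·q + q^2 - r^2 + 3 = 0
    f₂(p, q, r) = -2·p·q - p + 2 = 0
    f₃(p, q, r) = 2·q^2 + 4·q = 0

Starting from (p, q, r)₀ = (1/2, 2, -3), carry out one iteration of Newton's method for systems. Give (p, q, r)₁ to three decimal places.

(0.667, 0.667, -1.889)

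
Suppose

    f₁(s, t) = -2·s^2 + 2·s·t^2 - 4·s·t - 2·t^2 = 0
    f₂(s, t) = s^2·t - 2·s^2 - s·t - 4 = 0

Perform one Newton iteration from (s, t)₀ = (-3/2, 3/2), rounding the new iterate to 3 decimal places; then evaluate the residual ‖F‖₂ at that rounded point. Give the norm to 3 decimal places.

14.802

At (-3/2, 3/2): F = (-6.750, -2.875).
Jacobian J = [[-4·s + 2·t^2 - 4·t, 4·s·t - 4·s - 4·t], [2·s·t - 4·s - t, s^2 - s]].
At the point, J = [[4.500, -9.000], [0.000, 3.750]] (det J = 16.875).
Solving J·Δ = −F gives Δ = (3.033, 0.767).
Then the next iterate is (s, t)₁ = (1.533, 2.267).
Re-evaluating at (1.533, 2.267): F = (-13.12294, -6.84784), so ‖F‖₂ = 14.802.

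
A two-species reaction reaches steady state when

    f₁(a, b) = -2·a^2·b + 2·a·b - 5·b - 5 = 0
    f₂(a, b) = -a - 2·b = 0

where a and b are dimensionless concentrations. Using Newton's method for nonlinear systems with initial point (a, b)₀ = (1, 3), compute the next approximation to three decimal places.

At (1, 3): F = (-20.000, -7.000).
Jacobian J = [[-4·a·b + 2·b, -2·a^2 + 2·a - 5], [-1, -2]].
At the point, J = [[-6.000, -5.000], [-1.000, -2.000]] (det J = 7.000).
Solving J·Δ = −F gives Δ = (-0.714, -3.143).
Then the next iterate is (a, b)₁ = (0.286, -0.143).

(0.286, -0.143)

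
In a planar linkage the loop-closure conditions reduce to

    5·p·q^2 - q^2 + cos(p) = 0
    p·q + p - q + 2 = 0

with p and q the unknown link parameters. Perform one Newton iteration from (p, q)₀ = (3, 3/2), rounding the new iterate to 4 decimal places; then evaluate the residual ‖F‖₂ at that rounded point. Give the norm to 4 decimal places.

At (3, 3/2): F = (30.510008, 8.0000).
Jacobian J = [[5·q^2 - sin(p), 10·p·q - 2·q], [q + 1, p - 1]].
At the point, J = [[11.108880, 42.0000], [2.5000, 2.0000]] (det J = -82.782240).
Solving J·Δ = −F gives Δ = (-3.3217, 0.1522).
Then the next iterate is (p, q)₁ = (-0.3217, 1.6522).
Re-evaluating at (-0.3217, 1.6522): F = (-6.171892, -0.505413), so ‖F‖₂ = 6.1926.

6.1926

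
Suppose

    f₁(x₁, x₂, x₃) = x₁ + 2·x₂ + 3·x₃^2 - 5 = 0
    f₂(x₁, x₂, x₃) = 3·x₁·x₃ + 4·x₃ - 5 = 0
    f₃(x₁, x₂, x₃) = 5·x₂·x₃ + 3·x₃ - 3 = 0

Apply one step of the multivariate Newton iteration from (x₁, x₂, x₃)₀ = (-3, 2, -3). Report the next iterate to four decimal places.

(-2.5002, 0.1537, -1.8996)

At (-3, 2, -3): F = (23.0000, 10.0000, -42.0000).
Jacobian J = [[1, 2, 6·x₃], [3·x₃, 0, 3·x₁ + 4], [0, 5·x₃, 5·x₂ + 3]].
At the point, J = [[1.0000, 2.0000, -18.0000], [-9.0000, 0.0000, -5.0000], [0.0000, -15.0000, 13.0000]] (det J = -2271.0000).
Solving J·Δ = −F gives Δ = (0.4998, -1.8463, 1.1004).
Then the next iterate is (x₁, x₂, x₃)₁ = (-2.5002, 0.1537, -1.8996).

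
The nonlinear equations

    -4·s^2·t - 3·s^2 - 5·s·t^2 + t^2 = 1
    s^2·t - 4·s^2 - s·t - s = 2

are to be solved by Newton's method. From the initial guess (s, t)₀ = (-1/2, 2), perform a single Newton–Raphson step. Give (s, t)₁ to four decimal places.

At (-1/2, 2): F = (10.2500, -1.0000).
Jacobian J = [[-8·s·t - 6·s - 5·t^2, -4·s^2 - 10·s·t + 2·t], [2·s·t - 8·s - t - 1, s^2 - s]].
At the point, J = [[-9.0000, 13.0000], [-1.0000, 0.7500]] (det J = 6.2500).
Solving J·Δ = −F gives Δ = (-3.3100, -3.0800).
Then the next iterate is (s, t)₁ = (-3.8100, -1.0800).

(-3.8100, -1.0800)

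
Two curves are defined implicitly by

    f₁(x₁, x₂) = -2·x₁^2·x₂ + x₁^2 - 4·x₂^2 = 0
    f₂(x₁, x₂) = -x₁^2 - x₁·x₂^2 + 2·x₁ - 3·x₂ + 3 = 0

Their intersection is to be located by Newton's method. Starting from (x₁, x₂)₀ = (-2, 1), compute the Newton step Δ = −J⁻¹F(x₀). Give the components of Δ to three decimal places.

(1.238, -0.190)

At (-2, 1): F = (-8.000, -6.000).
Jacobian J = [[-4·x₁·x₂ + 2·x₁, -2·x₁^2 - 8·x₂], [-2·x₁ - x₂^2 + 2, -2·x₁·x₂ - 3]].
At the point, J = [[4.000, -16.000], [5.000, 1.000]] (det J = 84.000).
Solving J·Δ = −F gives Δ = (1.238, -0.190).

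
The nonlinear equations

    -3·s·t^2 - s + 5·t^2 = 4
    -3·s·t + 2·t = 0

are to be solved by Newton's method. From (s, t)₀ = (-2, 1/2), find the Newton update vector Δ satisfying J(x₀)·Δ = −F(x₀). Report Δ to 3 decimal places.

(15.200, 2.350)

At (-2, 1/2): F = (0.750, 4.000).
Jacobian J = [[-3·t^2 - 1, -6·s·t + 10·t], [-3·t, -3·s + 2]].
At the point, J = [[-1.750, 11.000], [-1.500, 8.000]] (det J = 2.500).
Solving J·Δ = −F gives Δ = (15.200, 2.350).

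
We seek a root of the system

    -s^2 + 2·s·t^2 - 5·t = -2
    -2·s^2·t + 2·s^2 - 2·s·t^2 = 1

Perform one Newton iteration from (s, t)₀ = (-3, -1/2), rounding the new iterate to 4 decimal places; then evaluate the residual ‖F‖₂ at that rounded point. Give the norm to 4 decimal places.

8.7315

At (-3, -1/2): F = (-6.0000, 27.5000).
Jacobian J = [[-2·s + 2·t^2, 4·s·t - 5], [-4·s·t + 4·s - 2·t^2, -2·s^2 - 4·s·t]].
At the point, J = [[6.5000, 1.0000], [-18.5000, -24.0000]] (det J = -137.5000).
Solving J·Δ = −F gives Δ = (0.8473, 0.4927).
Then the next iterate is (s, t)₁ = (-2.1527, -0.0073).
Re-evaluating at (-2.1527, -0.0073): F = (-2.597847, 8.336122), so ‖F‖₂ = 8.7315.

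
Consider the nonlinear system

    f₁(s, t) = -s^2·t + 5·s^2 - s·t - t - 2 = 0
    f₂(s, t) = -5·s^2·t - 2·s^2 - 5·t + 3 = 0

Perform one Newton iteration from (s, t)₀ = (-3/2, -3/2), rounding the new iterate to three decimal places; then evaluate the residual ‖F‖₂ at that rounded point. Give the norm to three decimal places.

At (-3/2, -3/2): F = (11.875, 22.875).
Jacobian J = [[-2·s·t + 10·s - t, -s^2 - s - 1], [-10·s·t - 4·s, -5·s^2 - 5]].
At the point, J = [[-18.000, -1.750], [-16.500, -16.250]] (det J = 263.625).
Solving J·Δ = −F gives Δ = (0.580, 0.819).
Then the next iterate is (s, t)₁ = (-0.920, -0.681).
Re-evaluating at (-0.920, -0.681): F = (2.86288, 7.59419), so ‖F‖₂ = 8.116.

8.116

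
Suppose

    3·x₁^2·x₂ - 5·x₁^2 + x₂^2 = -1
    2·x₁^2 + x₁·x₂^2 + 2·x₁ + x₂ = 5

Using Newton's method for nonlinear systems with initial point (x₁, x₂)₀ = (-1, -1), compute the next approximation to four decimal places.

(-0.7755, 1.4082)

At (-1, -1): F = (-6.0000, -7.0000).
Jacobian J = [[6·x₁·x₂ - 10·x₁, 3·x₁^2 + 2·x₂], [4·x₁ + x₂^2 + 2, 2·x₁·x₂ + 1]].
At the point, J = [[16.0000, 1.0000], [-1.0000, 3.0000]] (det J = 49.0000).
Solving J·Δ = −F gives Δ = (0.2245, 2.4082).
Then the next iterate is (x₁, x₂)₁ = (-0.7755, 1.4082).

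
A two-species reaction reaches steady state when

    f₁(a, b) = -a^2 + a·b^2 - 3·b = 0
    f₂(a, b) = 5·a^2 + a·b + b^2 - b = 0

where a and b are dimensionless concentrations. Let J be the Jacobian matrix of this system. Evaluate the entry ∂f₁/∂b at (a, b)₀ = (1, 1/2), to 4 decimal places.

∂f₁/∂b = 2·a·b - 3.
At (1, 1/2) this is -2.0000.

-2.0000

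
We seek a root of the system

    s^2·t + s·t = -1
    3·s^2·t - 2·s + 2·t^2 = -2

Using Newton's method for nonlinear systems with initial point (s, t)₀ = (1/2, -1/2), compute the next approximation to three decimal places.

(0.919, -0.774)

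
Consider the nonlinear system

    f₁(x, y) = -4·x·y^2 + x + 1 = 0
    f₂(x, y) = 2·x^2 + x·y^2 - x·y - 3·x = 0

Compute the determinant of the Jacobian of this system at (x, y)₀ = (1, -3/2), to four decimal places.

-25.0000

J = [[-4·y^2 + 1, -8·x·y], [4·x + y^2 - y - 3, 2·x·y - x]].
At the point, J = [[-8.0000, 12.0000], [4.7500, -4.0000]].
det J = -25.0000.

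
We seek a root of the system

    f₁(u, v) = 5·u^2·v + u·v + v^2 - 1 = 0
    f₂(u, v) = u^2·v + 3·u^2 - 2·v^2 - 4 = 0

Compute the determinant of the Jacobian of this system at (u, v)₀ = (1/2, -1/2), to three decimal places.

-8.625

J = [[10·u·v + v, 5·u^2 + u + 2·v], [2·u·v + 6·u, u^2 - 4·v]].
At the point, J = [[-3.000, 0.750], [2.500, 2.250]].
det J = -8.625.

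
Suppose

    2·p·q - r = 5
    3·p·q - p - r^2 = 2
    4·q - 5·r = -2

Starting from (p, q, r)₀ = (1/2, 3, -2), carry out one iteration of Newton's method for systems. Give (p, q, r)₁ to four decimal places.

At (1/2, 3, -2): F = (0.0000, -2.0000, 24.0000).
Jacobian J = [[2·q, 2·p, -1], [3·q - 1, 3·p, -2·r], [0, 4, -5]].
At the point, J = [[6.0000, 1.0000, -1.0000], [8.0000, 1.5000, 4.0000], [0.0000, 4.0000, -5.0000]] (det J = -133.0000).
Solving J·Δ = −F gives Δ = (0.9774, -5.3233, 0.5414).
Then the next iterate is (p, q, r)₁ = (1.4774, -2.3233, -1.4586).

(1.4774, -2.3233, -1.4586)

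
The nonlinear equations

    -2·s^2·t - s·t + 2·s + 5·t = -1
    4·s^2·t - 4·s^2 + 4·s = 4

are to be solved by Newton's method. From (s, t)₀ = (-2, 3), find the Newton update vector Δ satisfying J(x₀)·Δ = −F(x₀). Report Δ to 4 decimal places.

(0.2235, -0.8588)

At (-2, 3): F = (-6.0000, 20.0000).
Jacobian J = [[-4·s·t - t + 2, -2·s^2 - s + 5], [8·s·t - 8·s + 4, 4·s^2]].
At the point, J = [[23.0000, -1.0000], [-28.0000, 16.0000]] (det J = 340.0000).
Solving J·Δ = −F gives Δ = (0.2235, -0.8588).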